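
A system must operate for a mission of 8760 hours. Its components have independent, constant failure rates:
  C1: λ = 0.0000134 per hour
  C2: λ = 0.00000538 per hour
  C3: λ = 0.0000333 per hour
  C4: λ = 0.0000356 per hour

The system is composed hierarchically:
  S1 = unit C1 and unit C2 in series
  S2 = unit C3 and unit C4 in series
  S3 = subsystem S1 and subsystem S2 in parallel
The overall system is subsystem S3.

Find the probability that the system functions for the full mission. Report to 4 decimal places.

0.9313

R(C1) = exp(−0.0000134 × 8760) = 0.889244
R(C2) = exp(−0.00000538 × 8760) = 0.953965
R(C3) = exp(−0.0000333 × 8760) = 0.746987
R(C4) = exp(−0.0000356 × 8760) = 0.732087
Series (C1 and C2): 0.889244 × 0.953965 = 0.848308
Series (C3 and C4): 0.746987 × 0.732087 = 0.546859
Parallel ([0.848308] and [0.546859]): 1 − (1 − 0.848308)(1 − 0.546859) = 0.9313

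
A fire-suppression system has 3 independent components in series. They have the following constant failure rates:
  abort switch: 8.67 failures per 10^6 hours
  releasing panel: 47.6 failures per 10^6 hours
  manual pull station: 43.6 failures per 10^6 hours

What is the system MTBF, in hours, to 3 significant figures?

Series of exponential components: λ_sys = Σ λ_i
λ_sys = 0.00000867 + 0.0000476 + 0.0000436 = 9.9870e-05 /h
MTBF = 1 / λ_sys = 10000 h

10000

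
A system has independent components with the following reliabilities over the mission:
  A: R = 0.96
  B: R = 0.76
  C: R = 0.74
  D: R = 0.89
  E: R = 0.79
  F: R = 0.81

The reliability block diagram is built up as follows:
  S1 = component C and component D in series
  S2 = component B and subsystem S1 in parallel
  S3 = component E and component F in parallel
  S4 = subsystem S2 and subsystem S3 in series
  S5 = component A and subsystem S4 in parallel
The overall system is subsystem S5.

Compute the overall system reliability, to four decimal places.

Series (C and D): 0.740000 × 0.890000 = 0.658600
Parallel (B and [0.658600]): 1 − (1 − 0.760000)(1 − 0.658600) = 0.918064
Parallel (E and F): 1 − (1 − 0.790000)(1 − 0.810000) = 0.960100
Series ([0.918064] and [0.960100]): 0.918064 × 0.960100 = 0.881433
Parallel (A and [0.881433]): 1 − (1 − 0.960000)(1 − 0.881433) = 0.9953

0.9953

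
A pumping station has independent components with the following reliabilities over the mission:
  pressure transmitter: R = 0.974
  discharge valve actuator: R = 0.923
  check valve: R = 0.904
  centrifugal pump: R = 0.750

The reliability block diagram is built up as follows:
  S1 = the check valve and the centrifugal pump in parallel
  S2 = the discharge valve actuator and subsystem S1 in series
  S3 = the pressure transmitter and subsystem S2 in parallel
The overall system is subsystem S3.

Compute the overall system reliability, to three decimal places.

0.997

Parallel (check valve and centrifugal pump): 1 − (1 − 0.90400)(1 − 0.75000) = 0.97600
Series (discharge valve actuator and [0.97600]): 0.92300 × 0.97600 = 0.90085
Parallel (pressure transmitter and [0.90085]): 1 − (1 − 0.97400)(1 − 0.90085) = 0.997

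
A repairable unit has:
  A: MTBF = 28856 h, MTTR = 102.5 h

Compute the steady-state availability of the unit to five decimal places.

A(A) = MTBF/(MTBF+MTTR) = 28856/(28856+102.5) = 0.99646

0.99646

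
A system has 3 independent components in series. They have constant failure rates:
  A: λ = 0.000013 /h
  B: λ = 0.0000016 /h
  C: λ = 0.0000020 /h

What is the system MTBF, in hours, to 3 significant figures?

Series of exponential components: λ_sys = Σ λ_i
λ_sys = 0.000013 + 0.0000016 + 0.0000020 = 1.6600e-05 /h
MTBF = 1 / λ_sys = 60200 h

60200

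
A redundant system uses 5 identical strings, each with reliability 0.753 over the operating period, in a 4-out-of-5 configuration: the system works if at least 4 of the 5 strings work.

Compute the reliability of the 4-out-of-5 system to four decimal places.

R = Σ_{i=4}^{5} C(5,i) p^i (1−p)^{5−i} with p = 0.753
C(5,4)·0.753^4·0.247^1 = 0.397052
C(5,5)·0.753^5·0.247^0 = 0.242089
Sum = 0.6391

0.6391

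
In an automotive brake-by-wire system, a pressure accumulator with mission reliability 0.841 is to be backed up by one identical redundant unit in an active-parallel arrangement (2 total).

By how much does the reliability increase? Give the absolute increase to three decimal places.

R_before = 0.841
R_after = 1 − (1 − 0.841)^2 = 0.975
ΔR = 0.975 − 0.841 = 0.134

0.134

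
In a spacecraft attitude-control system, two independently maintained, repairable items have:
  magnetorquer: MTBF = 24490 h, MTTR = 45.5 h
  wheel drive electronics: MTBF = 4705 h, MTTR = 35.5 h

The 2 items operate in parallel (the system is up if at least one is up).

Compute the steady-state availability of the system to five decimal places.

A(magnetorquer) = MTBF/(MTBF+MTTR) = 24490/(24490+45.5) = 0.998146
A(wheel drive electronics) = MTBF/(MTBF+MTTR) = 4705/(4705+35.5) = 0.992511
Parallel availability: 1 − (1 − 0.998146)(1 − 0.992511) = 0.99999

0.99999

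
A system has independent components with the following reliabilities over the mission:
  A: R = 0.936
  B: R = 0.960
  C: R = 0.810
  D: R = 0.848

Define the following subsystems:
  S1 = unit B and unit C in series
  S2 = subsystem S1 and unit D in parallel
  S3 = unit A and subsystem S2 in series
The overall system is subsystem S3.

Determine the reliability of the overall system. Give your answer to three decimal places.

Series (B and C): 0.96000 × 0.81000 = 0.77760
Parallel ([0.77760] and D): 1 − (1 − 0.77760)(1 − 0.84800) = 0.96620
Series (A and [0.96620]): 0.93600 × 0.96620 = 0.904

0.904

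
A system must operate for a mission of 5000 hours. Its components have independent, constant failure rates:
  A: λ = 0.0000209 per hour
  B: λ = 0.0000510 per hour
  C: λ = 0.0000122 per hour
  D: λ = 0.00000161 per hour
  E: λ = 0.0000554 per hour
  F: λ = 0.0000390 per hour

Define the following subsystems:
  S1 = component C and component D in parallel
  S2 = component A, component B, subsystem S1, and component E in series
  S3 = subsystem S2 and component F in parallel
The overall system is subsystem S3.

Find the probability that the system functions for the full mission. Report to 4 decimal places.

0.9165

R(A) = exp(−0.0000209 × 5000) = 0.900775
R(B) = exp(−0.0000510 × 5000) = 0.774916
R(C) = exp(−0.0000122 × 5000) = 0.940823
R(D) = exp(−0.00000161 × 5000) = 0.991982
R(E) = exp(−0.0000554 × 5000) = 0.758054
R(F) = exp(−0.0000390 × 5000) = 0.822835
Parallel (C and D): 1 − (1 − 0.940823)(1 − 0.991982) = 0.999526
Series (A, B, [0.999526], and E): 0.900775 × 0.774916 × 0.999526 × 0.758054 = 0.528890
Parallel ([0.528890] and F): 1 − (1 − 0.528890)(1 − 0.822835) = 0.9165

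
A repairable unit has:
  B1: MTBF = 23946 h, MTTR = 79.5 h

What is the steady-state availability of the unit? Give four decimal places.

A(B1) = MTBF/(MTBF+MTTR) = 23946/(23946+79.5) = 0.9967

0.9967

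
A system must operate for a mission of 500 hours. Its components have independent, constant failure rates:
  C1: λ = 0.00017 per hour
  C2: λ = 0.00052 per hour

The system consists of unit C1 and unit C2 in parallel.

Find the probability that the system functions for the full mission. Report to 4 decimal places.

0.9813

R(C1) = exp(−0.00017 × 500) = 0.918512
R(C2) = exp(−0.00052 × 500) = 0.771052
Parallel (C1 and C2): 1 − (1 − 0.918512)(1 − 0.771052) = 0.9813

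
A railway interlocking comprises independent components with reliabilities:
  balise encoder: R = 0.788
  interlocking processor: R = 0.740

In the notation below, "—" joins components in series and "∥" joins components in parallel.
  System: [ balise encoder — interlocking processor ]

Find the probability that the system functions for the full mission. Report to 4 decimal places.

0.5831

Series (balise encoder and interlocking processor): 0.788000 × 0.740000 = 0.5831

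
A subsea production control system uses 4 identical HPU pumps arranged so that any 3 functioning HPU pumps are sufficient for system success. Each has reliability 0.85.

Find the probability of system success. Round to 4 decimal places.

R = Σ_{i=3}^{4} C(4,i) p^i (1−p)^{4−i} with p = 0.85
C(4,3)·0.85^3·0.15^1 = 0.368475
C(4,4)·0.85^4·0.15^0 = 0.522006
Sum = 0.8905

0.8905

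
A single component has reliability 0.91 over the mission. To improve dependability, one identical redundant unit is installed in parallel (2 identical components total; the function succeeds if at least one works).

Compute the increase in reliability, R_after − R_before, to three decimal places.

R_before = 0.91
R_after = 1 − (1 − 0.91)^2 = 0.992
ΔR = 0.992 − 0.91 = 0.082

0.082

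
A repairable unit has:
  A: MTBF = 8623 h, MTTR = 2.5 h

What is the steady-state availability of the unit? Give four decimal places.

A(A) = MTBF/(MTBF+MTTR) = 8623/(8623+2.5) = 0.9997

0.9997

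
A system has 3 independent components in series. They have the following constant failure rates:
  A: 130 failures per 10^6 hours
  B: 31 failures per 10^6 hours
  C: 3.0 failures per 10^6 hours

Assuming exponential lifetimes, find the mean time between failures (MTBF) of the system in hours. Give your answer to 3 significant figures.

6100

Series of exponential components: λ_sys = Σ λ_i
λ_sys = 0.00013 + 0.000031 + 0.0000030 = 1.6400e-04 /h
MTBF = 1 / λ_sys = 6100 h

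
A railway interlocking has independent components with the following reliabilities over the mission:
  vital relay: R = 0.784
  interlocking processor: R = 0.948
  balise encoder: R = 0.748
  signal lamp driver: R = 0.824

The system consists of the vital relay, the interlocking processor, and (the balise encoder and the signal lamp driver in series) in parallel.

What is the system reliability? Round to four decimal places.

0.9957

Series (balise encoder and signal lamp driver): 0.748000 × 0.824000 = 0.616352
Parallel (vital relay, interlocking processor, and [0.616352]): 1 − (1 − 0.784000)(1 − 0.948000)(1 − 0.616352) = 0.9957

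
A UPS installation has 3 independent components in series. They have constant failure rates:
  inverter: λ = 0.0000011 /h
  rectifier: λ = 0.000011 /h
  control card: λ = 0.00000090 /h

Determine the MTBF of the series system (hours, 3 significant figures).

Series of exponential components: λ_sys = Σ λ_i
λ_sys = 0.0000011 + 0.000011 + 0.00000090 = 1.3000e-05 /h
MTBF = 1 / λ_sys = 76900 h

76900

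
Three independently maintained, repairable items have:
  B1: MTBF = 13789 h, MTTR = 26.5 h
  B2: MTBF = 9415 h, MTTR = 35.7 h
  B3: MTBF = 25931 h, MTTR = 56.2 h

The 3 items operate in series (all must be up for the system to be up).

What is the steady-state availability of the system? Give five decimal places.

A(B1) = MTBF/(MTBF+MTTR) = 13789/(13789+26.5) = 0.998082
A(B2) = MTBF/(MTBF+MTTR) = 9415/(9415+35.7) = 0.996223
A(B3) = MTBF/(MTBF+MTTR) = 25931/(25931+56.2) = 0.997837
Series availability: 0.998082 × 0.996223 × 0.997837 = 0.99216

0.99216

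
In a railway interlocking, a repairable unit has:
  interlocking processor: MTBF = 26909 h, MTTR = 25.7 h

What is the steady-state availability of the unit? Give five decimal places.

0.99905

A(interlocking processor) = MTBF/(MTBF+MTTR) = 26909/(26909+25.7) = 0.99905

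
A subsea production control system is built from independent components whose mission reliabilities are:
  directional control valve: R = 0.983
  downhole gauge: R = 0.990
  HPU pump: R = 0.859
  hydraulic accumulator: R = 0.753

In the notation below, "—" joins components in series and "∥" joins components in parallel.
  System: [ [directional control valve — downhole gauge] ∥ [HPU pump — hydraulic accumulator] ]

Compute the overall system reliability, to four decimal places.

Series (directional control valve and downhole gauge): 0.983000 × 0.990000 = 0.973170
Series (HPU pump and hydraulic accumulator): 0.859000 × 0.753000 = 0.646827
Parallel ([0.973170] and [0.646827]): 1 − (1 − 0.973170)(1 − 0.646827) = 0.9905

0.9905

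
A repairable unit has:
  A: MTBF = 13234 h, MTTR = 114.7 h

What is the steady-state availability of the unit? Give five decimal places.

0.99141

A(A) = MTBF/(MTBF+MTTR) = 13234/(13234+114.7) = 0.99141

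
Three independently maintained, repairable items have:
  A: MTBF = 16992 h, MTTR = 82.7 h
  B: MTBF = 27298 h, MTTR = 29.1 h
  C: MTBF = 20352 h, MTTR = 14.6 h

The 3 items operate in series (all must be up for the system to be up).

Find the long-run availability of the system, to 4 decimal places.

0.9934

A(A) = MTBF/(MTBF+MTTR) = 16992/(16992+82.7) = 0.995157
A(B) = MTBF/(MTBF+MTTR) = 27298/(27298+29.1) = 0.998935
A(C) = MTBF/(MTBF+MTTR) = 20352/(20352+14.6) = 0.999283
Series availability: 0.995157 × 0.998935 × 0.999283 = 0.9934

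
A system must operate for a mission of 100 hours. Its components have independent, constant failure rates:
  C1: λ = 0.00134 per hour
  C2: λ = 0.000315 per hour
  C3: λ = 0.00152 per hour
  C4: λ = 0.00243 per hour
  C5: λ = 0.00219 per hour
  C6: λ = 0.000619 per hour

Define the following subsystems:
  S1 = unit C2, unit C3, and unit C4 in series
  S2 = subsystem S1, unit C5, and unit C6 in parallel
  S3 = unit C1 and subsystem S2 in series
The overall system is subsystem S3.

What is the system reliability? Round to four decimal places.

R(C1) = exp(−0.00134 × 100) = 0.874590
R(C2) = exp(−0.000315 × 100) = 0.968991
R(C3) = exp(−0.00152 × 100) = 0.858988
R(C4) = exp(−0.00243 × 100) = 0.784272
R(C5) = exp(−0.00219 × 100) = 0.803322
R(C6) = exp(−0.000619 × 100) = 0.939977
Series (C2, C3, and C4): 0.968991 × 0.858988 × 0.784272 = 0.652790
Parallel ([0.652790], C5, and C6): 1 − (1 − 0.652790)(1 − 0.803322)(1 − 0.939977) = 0.995901
Series (C1 and [0.995901]): 0.874590 × 0.995901 = 0.8710

0.8710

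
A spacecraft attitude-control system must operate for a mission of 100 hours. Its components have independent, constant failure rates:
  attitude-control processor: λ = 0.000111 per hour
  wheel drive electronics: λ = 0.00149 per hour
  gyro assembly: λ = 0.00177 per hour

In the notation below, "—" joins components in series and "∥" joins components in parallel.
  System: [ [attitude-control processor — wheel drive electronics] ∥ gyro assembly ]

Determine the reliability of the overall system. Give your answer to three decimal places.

R(attitude-control processor) = exp(−0.000111 × 100) = 0.98896
R(wheel drive electronics) = exp(−0.00149 × 100) = 0.86157
R(gyro assembly) = exp(−0.00177 × 100) = 0.83778
Series (attitude-control processor and wheel drive electronics): 0.98896 × 0.86157 = 0.85206
Parallel ([0.85206] and gyro assembly): 1 − (1 − 0.85206)(1 − 0.83778) = 0.976

0.976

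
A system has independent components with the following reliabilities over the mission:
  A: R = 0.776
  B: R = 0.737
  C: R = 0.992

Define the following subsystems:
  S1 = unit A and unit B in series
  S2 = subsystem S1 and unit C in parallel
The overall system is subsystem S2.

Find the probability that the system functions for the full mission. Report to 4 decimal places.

Series (A and B): 0.776000 × 0.737000 = 0.571912
Parallel ([0.571912] and C): 1 − (1 − 0.571912)(1 − 0.992000) = 0.9966

0.9966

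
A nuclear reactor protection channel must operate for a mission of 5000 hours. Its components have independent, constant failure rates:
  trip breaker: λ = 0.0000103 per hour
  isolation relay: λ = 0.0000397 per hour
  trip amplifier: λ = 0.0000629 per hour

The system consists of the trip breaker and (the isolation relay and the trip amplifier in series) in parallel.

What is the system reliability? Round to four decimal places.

0.9799

R(trip breaker) = exp(−0.0000103 × 5000) = 0.949804
R(isolation relay) = exp(−0.0000397 × 5000) = 0.819960
R(trip amplifier) = exp(−0.0000629 × 5000) = 0.730154
Series (isolation relay and trip amplifier): 0.819960 × 0.730154 = 0.598697
Parallel (trip breaker and [0.598697]): 1 − (1 − 0.949804)(1 − 0.598697) = 0.9799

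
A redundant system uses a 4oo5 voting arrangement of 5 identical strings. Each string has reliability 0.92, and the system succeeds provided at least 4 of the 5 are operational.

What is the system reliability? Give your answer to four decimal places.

0.9456

R = Σ_{i=4}^{5} C(5,i) p^i (1−p)^{5−i} with p = 0.92
C(5,4)·0.92^4·0.08^1 = 0.286557
C(5,5)·0.92^5·0.08^0 = 0.659082
Sum = 0.9456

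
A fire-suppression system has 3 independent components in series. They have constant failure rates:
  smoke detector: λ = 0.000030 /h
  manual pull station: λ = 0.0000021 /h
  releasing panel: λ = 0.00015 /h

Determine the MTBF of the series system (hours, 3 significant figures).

Series of exponential components: λ_sys = Σ λ_i
λ_sys = 0.000030 + 0.0000021 + 0.00015 = 1.8210e-04 /h
MTBF = 1 / λ_sys = 5490 h

5490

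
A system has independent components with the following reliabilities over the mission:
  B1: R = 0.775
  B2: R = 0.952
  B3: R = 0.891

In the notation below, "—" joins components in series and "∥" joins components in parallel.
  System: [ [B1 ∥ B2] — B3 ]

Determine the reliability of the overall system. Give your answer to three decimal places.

Parallel (B1 and B2): 1 − (1 − 0.77500)(1 − 0.95200) = 0.98920
Series ([0.98920] and B3): 0.98920 × 0.89100 = 0.881

0.881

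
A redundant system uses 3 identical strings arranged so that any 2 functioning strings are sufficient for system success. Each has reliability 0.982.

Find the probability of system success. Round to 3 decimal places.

0.999

R = Σ_{i=2}^{3} C(3,i) p^i (1−p)^{3−i} with p = 0.982
C(3,2)·0.982^2·0.018^1 = 0.05207
C(3,3)·0.982^3·0.018^0 = 0.94697
Sum = 0.999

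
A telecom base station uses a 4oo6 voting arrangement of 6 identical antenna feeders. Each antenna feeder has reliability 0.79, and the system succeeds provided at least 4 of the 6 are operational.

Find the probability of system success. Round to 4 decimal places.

0.8885

R = Σ_{i=4}^{6} C(6,i) p^i (1−p)^{6−i} with p = 0.79
C(6,4)·0.79^4·0.21^2 = 0.257655
C(6,5)·0.79^5·0.21^1 = 0.387709
C(6,6)·0.79^6·0.21^0 = 0.243087
Sum = 0.8885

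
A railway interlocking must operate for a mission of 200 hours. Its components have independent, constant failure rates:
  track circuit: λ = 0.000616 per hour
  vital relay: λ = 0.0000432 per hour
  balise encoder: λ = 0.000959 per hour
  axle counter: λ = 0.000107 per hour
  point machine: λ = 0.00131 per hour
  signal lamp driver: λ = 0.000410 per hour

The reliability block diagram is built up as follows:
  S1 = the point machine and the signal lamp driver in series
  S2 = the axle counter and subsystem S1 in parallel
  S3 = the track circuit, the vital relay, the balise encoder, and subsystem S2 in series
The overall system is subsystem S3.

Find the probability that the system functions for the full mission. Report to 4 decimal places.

R(track circuit) = exp(−0.000616 × 200) = 0.884087
R(vital relay) = exp(−0.0000432 × 200) = 0.991397
R(balise encoder) = exp(−0.000959 × 200) = 0.825472
R(axle counter) = exp(−0.000107 × 200) = 0.978827
R(point machine) = exp(−0.00131 × 200) = 0.769511
R(signal lamp driver) = exp(−0.000410 × 200) = 0.921272
Series (point machine and signal lamp driver): 0.769511 × 0.921272 = 0.708929
Parallel (axle counter and [0.708929]): 1 − (1 − 0.978827)(1 − 0.708929) = 0.993837
Series (track circuit, vital relay, balise encoder, and [0.993837]): 0.884087 × 0.991397 × 0.825472 × 0.993837 = 0.7191

0.7191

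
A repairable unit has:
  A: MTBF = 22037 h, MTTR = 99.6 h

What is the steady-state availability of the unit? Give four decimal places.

0.9955

A(A) = MTBF/(MTBF+MTTR) = 22037/(22037+99.6) = 0.9955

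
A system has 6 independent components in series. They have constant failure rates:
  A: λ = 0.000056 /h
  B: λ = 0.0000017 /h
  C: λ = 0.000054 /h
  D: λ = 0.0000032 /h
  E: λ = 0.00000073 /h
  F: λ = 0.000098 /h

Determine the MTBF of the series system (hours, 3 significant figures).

Series of exponential components: λ_sys = Σ λ_i
λ_sys = 0.000056 + 0.0000017 + 0.000054 + 0.0000032 + 0.00000073 + 0.000098 = 2.1363e-04 /h
MTBF = 1 / λ_sys = 4680 h

4680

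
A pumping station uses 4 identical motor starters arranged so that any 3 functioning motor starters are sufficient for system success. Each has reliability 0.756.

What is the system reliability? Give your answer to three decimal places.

R = Σ_{i=3}^{4} C(4,i) p^i (1−p)^{4−i} with p = 0.756
C(4,3)·0.756^3·0.244^1 = 0.42171
C(4,4)·0.756^4·0.244^0 = 0.32665
Sum = 0.748

0.748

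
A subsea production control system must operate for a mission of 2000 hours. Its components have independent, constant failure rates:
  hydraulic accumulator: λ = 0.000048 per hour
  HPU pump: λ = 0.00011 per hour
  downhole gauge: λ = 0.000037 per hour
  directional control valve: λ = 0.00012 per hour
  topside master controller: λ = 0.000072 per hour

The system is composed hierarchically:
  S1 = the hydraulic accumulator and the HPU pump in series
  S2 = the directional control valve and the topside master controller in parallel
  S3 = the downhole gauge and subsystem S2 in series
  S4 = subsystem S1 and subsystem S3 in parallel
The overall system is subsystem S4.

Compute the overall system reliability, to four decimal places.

0.9735

R(hydraulic accumulator) = exp(−0.000048 × 2000) = 0.908464
R(HPU pump) = exp(−0.00011 × 2000) = 0.802519
R(downhole gauge) = exp(−0.000037 × 2000) = 0.928672
R(directional control valve) = exp(−0.00012 × 2000) = 0.786628
R(topside master controller) = exp(−0.000072 × 2000) = 0.865888
Series (hydraulic accumulator and HPU pump): 0.908464 × 0.802519 = 0.729060
Parallel (directional control valve and topside master controller): 1 − (1 − 0.786628)(1 − 0.865888) = 0.971384
Series (downhole gauge and [0.971384]): 0.928672 × 0.971384 = 0.902097
Parallel ([0.729060] and [0.902097]): 1 − (1 − 0.729060)(1 − 0.902097) = 0.9735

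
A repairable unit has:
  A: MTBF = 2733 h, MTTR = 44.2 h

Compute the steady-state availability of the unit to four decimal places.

A(A) = MTBF/(MTBF+MTTR) = 2733/(2733+44.2) = 0.9841

0.9841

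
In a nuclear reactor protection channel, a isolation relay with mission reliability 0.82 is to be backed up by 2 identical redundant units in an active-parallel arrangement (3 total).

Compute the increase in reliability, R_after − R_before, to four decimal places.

0.1742

R_before = 0.82
R_after = 1 − (1 − 0.82)^3 = 0.9942
ΔR = 0.9942 − 0.82 = 0.1742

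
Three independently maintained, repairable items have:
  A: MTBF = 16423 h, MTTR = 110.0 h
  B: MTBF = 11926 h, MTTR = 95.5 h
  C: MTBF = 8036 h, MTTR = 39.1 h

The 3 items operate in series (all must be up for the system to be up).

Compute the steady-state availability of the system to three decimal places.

0.981

A(A) = MTBF/(MTBF+MTTR) = 16423/(16423+110.0) = 0.993347
A(B) = MTBF/(MTBF+MTTR) = 11926/(11926+95.5) = 0.992056
A(C) = MTBF/(MTBF+MTTR) = 8036/(8036+39.1) = 0.995158
Series availability: 0.993347 × 0.992056 × 0.995158 = 0.981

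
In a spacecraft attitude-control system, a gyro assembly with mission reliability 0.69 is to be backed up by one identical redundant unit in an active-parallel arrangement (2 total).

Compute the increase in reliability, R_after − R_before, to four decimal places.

0.2139

R_before = 0.69
R_after = 1 − (1 − 0.69)^2 = 0.9039
ΔR = 0.9039 − 0.69 = 0.2139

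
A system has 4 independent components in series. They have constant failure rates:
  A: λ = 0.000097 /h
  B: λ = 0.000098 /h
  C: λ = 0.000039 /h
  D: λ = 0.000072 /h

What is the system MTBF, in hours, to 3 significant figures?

3270

Series of exponential components: λ_sys = Σ λ_i
λ_sys = 0.000097 + 0.000098 + 0.000039 + 0.000072 = 3.0600e-04 /h
MTBF = 1 / λ_sys = 3270 h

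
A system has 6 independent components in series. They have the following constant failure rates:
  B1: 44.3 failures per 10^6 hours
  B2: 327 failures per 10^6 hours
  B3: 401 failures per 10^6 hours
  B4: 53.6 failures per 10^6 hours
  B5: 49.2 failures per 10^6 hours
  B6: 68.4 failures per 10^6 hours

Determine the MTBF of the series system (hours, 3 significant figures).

Series of exponential components: λ_sys = Σ λ_i
λ_sys = 0.0000443 + 0.000327 + 0.000401 + 0.0000536 + 0.0000492 + 0.0000684 = 9.4350e-04 /h
MTBF = 1 / λ_sys = 1060 h

1060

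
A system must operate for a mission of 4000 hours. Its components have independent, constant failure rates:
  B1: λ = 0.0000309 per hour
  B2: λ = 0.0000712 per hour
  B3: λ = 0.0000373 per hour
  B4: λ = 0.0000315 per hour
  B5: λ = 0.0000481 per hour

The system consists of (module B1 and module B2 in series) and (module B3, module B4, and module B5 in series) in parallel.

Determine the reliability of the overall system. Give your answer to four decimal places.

0.8748

R(B1) = exp(−0.0000309 × 4000) = 0.883733
R(B2) = exp(−0.0000712 × 4000) = 0.752165
R(B3) = exp(−0.0000373 × 4000) = 0.861397
R(B4) = exp(−0.0000315 × 4000) = 0.881615
R(B5) = exp(−0.0000481 × 4000) = 0.824977
Series (B1 and B2): 0.883733 × 0.752165 = 0.664713
Series (B3, B4, and B5): 0.861397 × 0.881615 × 0.824977 = 0.626504
Parallel ([0.664713] and [0.626504]): 1 − (1 − 0.664713)(1 − 0.626504) = 0.8748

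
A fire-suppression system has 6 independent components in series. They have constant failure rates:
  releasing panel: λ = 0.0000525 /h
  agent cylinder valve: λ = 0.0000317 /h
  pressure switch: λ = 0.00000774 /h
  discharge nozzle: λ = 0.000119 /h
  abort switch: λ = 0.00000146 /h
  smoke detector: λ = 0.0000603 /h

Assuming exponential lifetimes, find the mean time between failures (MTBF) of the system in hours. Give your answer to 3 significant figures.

Series of exponential components: λ_sys = Σ λ_i
λ_sys = 0.0000525 + 0.0000317 + 0.00000774 + 0.000119 + 0.00000146 + 0.0000603 = 2.7270e-04 /h
MTBF = 1 / λ_sys = 3670 h

3670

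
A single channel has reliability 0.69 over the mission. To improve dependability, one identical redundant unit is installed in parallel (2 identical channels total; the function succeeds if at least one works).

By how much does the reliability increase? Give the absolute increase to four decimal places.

R_before = 0.69
R_after = 1 − (1 − 0.69)^2 = 0.9039
ΔR = 0.9039 − 0.69 = 0.2139

0.2139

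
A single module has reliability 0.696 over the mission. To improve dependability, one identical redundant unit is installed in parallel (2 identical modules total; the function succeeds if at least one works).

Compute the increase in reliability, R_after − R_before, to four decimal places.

0.2116

R_before = 0.696
R_after = 1 − (1 − 0.696)^2 = 0.9076
ΔR = 0.9076 − 0.696 = 0.2116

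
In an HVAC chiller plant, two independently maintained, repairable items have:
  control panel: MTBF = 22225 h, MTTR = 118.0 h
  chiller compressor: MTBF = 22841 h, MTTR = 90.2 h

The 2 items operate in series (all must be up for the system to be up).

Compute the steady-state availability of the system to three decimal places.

A(control panel) = MTBF/(MTBF+MTTR) = 22225/(22225+118.0) = 0.994719
A(chiller compressor) = MTBF/(MTBF+MTTR) = 22841/(22841+90.2) = 0.996066
Series availability: 0.994719 × 0.996066 = 0.991

0.991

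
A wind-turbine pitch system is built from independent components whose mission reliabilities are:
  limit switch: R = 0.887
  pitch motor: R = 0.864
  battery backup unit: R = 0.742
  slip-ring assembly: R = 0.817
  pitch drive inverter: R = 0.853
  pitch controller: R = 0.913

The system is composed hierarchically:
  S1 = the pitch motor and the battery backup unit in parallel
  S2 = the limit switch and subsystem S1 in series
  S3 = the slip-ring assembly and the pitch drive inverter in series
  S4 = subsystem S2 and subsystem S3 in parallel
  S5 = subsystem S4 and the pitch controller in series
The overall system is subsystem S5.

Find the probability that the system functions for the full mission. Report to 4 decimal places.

0.8731

Parallel (pitch motor and battery backup unit): 1 − (1 − 0.864000)(1 − 0.742000) = 0.964912
Series (limit switch and [0.964912]): 0.887000 × 0.964912 = 0.855877
Series (slip-ring assembly and pitch drive inverter): 0.817000 × 0.853000 = 0.696901
Parallel ([0.855877] and [0.696901]): 1 − (1 − 0.855877)(1 − 0.696901) = 0.956316
Series ([0.956316] and pitch controller): 0.956316 × 0.913000 = 0.8731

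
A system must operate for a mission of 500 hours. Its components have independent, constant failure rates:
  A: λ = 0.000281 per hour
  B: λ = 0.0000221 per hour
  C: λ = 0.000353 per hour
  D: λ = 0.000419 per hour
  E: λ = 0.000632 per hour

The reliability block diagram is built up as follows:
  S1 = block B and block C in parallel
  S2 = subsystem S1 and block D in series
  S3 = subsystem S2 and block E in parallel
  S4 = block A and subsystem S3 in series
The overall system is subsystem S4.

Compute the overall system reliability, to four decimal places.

R(A) = exp(−0.000281 × 500) = 0.868924
R(B) = exp(−0.0000221 × 500) = 0.989011
R(C) = exp(−0.000353 × 500) = 0.838199
R(D) = exp(−0.000419 × 500) = 0.810990
R(E) = exp(−0.000632 × 500) = 0.729059
Parallel (B and C): 1 − (1 − 0.989011)(1 − 0.838199) = 0.998222
Series ([0.998222] and D): 0.998222 × 0.810990 = 0.809548
Parallel ([0.809548] and E): 1 − (1 − 0.809548)(1 − 0.729059) = 0.948399
Series (A and [0.948399]): 0.868924 × 0.948399 = 0.8241

0.8241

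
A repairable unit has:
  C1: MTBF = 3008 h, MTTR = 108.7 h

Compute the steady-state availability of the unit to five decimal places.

0.96512

A(C1) = MTBF/(MTBF+MTTR) = 3008/(3008+108.7) = 0.96512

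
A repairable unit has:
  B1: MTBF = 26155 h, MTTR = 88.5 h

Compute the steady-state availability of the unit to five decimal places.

A(B1) = MTBF/(MTBF+MTTR) = 26155/(26155+88.5) = 0.99663

0.99663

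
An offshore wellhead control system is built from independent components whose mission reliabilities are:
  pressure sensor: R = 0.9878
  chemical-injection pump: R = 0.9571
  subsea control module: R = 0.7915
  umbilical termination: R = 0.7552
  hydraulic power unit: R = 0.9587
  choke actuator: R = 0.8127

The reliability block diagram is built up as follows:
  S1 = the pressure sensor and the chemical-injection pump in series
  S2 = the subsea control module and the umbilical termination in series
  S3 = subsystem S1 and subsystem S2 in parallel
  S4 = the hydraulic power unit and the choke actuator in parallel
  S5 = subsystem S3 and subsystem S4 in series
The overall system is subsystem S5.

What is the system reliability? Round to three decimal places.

0.970

Series (pressure sensor and chemical-injection pump): 0.98780 × 0.95710 = 0.94542
Series (subsea control module and umbilical termination): 0.79150 × 0.75520 = 0.59774
Parallel ([0.94542] and [0.59774]): 1 − (1 − 0.94542)(1 − 0.59774) = 0.97804
Parallel (hydraulic power unit and choke actuator): 1 − (1 − 0.95870)(1 − 0.81270) = 0.99226
Series ([0.97804] and [0.99226]): 0.97804 × 0.99226 = 0.970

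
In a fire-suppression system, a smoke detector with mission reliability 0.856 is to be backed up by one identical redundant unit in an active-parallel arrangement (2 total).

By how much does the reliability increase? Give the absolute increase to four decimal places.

0.1233

R_before = 0.856
R_after = 1 − (1 − 0.856)^2 = 0.9793
ΔR = 0.9793 − 0.856 = 0.1233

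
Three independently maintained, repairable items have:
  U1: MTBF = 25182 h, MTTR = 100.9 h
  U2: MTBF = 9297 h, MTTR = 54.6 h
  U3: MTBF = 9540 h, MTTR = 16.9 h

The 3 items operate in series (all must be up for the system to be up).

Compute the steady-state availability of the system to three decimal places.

0.988

A(U1) = MTBF/(MTBF+MTTR) = 25182/(25182+100.9) = 0.996009
A(U2) = MTBF/(MTBF+MTTR) = 9297/(9297+54.6) = 0.994161
A(U3) = MTBF/(MTBF+MTTR) = 9540/(9540+16.9) = 0.998232
Series availability: 0.996009 × 0.994161 × 0.998232 = 0.988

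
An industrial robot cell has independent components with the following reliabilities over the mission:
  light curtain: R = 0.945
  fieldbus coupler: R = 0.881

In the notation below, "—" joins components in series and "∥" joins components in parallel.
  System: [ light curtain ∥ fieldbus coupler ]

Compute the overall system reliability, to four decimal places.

0.9935

Parallel (light curtain and fieldbus coupler): 1 − (1 − 0.945000)(1 − 0.881000) = 0.9935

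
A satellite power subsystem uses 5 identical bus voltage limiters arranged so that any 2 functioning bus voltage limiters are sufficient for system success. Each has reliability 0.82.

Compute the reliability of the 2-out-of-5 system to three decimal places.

R = Σ_{i=2}^{5} C(5,i) p^i (1−p)^{5−i} with p = 0.82
C(5,2)·0.82^2·0.18^3 = 0.03921
C(5,3)·0.82^3·0.18^2 = 0.17864
C(5,4)·0.82^4·0.18^1 = 0.40691
C(5,5)·0.82^5·0.18^0 = 0.37074
Sum = 0.996

0.996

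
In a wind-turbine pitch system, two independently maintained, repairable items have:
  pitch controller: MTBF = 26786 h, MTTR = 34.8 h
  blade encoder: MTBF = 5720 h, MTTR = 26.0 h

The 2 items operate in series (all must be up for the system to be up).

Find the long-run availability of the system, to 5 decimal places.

0.99418

A(pitch controller) = MTBF/(MTBF+MTTR) = 26786/(26786+34.8) = 0.998702
A(blade encoder) = MTBF/(MTBF+MTTR) = 5720/(5720+26.0) = 0.995475
Series availability: 0.998702 × 0.995475 = 0.99418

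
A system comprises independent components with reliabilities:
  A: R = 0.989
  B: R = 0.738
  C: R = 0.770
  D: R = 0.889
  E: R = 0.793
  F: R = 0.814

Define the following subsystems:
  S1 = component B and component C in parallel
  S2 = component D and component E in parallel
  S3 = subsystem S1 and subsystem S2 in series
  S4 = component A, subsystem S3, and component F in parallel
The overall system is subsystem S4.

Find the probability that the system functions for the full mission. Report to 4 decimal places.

Parallel (B and C): 1 − (1 − 0.738000)(1 − 0.770000) = 0.939740
Parallel (D and E): 1 − (1 − 0.889000)(1 − 0.793000) = 0.977023
Series ([0.939740] and [0.977023]): 0.939740 × 0.977023 = 0.918148
Parallel (A, [0.918148], and F): 1 − (1 − 0.989000)(1 − 0.918148)(1 − 0.814000) = 0.9998

0.9998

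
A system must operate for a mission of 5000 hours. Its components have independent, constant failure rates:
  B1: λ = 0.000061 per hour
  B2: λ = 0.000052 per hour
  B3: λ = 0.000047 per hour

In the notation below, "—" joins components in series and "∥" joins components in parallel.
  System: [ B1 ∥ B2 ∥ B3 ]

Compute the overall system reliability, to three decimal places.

0.987

R(B1) = exp(−0.000061 × 5000) = 0.73712
R(B2) = exp(−0.000052 × 5000) = 0.77105
R(B3) = exp(−0.000047 × 5000) = 0.79057
Parallel (B1, B2, and B3): 1 − (1 − 0.73712)(1 − 0.77105)(1 − 0.79057) = 0.987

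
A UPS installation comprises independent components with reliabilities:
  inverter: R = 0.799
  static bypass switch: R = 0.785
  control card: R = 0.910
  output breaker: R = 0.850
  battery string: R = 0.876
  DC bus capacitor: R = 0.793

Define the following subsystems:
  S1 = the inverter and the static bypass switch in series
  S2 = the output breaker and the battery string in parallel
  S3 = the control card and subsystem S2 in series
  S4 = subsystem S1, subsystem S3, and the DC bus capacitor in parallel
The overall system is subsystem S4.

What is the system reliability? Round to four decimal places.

0.9917

Series (inverter and static bypass switch): 0.799000 × 0.785000 = 0.627215
Parallel (output breaker and battery string): 1 − (1 − 0.850000)(1 − 0.876000) = 0.981400
Series (control card and [0.981400]): 0.910000 × 0.981400 = 0.893074
Parallel ([0.627215], [0.893074], and DC bus capacitor): 1 − (1 − 0.627215)(1 − 0.893074)(1 − 0.793000) = 0.9917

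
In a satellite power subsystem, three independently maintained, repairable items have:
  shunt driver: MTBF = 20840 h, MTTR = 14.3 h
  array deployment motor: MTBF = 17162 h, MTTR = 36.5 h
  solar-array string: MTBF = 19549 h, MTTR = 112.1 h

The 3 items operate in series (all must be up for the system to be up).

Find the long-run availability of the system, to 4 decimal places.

A(shunt driver) = MTBF/(MTBF+MTTR) = 20840/(20840+14.3) = 0.999314
A(array deployment motor) = MTBF/(MTBF+MTTR) = 17162/(17162+36.5) = 0.997878
A(solar-array string) = MTBF/(MTBF+MTTR) = 19549/(19549+112.1) = 0.994298
Series availability: 0.999314 × 0.997878 × 0.994298 = 0.9915

0.9915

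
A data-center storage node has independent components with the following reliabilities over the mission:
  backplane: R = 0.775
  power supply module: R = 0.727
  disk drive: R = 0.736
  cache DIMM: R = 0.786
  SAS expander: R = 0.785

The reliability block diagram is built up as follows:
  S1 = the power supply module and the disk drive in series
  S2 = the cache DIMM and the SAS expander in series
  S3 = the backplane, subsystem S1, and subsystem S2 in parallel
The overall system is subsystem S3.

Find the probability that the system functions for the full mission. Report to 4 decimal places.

Series (power supply module and disk drive): 0.727000 × 0.736000 = 0.535072
Series (cache DIMM and SAS expander): 0.786000 × 0.785000 = 0.617010
Parallel (backplane, [0.535072], and [0.617010]): 1 − (1 − 0.775000)(1 − 0.535072)(1 − 0.617010) = 0.9599

0.9599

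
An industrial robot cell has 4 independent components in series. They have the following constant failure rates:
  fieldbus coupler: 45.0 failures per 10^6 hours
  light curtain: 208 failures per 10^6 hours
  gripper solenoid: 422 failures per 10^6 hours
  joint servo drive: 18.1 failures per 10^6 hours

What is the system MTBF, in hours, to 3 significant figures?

1440

Series of exponential components: λ_sys = Σ λ_i
λ_sys = 0.0000450 + 0.000208 + 0.000422 + 0.0000181 = 6.9310e-04 /h
MTBF = 1 / λ_sys = 1440 h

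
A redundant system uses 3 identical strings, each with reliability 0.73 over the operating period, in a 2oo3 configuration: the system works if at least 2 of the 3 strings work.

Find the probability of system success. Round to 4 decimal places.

0.8207

R = Σ_{i=2}^{3} C(3,i) p^i (1−p)^{3−i} with p = 0.73
C(3,2)·0.73^2·0.27^1 = 0.431649
C(3,3)·0.73^3·0.27^0 = 0.389017
Sum = 0.8207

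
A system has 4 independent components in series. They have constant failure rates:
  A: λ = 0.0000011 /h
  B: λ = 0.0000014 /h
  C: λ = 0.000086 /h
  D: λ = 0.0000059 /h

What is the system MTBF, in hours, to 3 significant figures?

10600

Series of exponential components: λ_sys = Σ λ_i
λ_sys = 0.0000011 + 0.0000014 + 0.000086 + 0.0000059 = 9.4400e-05 /h
MTBF = 1 / λ_sys = 10600 h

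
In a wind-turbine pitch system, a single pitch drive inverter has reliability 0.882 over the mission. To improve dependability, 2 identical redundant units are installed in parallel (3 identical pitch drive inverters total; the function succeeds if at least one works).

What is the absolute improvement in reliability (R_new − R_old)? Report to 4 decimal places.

R_before = 0.882
R_after = 1 − (1 − 0.882)^3 = 0.9984
ΔR = 0.9984 − 0.882 = 0.1164

0.1164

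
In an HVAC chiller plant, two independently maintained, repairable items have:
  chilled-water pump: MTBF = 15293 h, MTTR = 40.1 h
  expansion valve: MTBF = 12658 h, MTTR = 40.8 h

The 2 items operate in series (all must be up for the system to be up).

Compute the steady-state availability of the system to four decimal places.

0.9942

A(chilled-water pump) = MTBF/(MTBF+MTTR) = 15293/(15293+40.1) = 0.997385
A(expansion valve) = MTBF/(MTBF+MTTR) = 12658/(12658+40.8) = 0.996787
Series availability: 0.997385 × 0.996787 = 0.9942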